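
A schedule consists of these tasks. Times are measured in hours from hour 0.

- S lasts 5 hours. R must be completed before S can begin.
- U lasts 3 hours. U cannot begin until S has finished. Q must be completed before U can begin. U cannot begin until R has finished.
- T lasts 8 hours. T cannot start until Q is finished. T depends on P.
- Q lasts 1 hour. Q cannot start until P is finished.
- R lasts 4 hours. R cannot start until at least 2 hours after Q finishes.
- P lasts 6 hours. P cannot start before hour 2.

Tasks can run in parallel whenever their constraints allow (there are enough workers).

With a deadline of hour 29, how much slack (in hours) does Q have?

6

P waits on its own release at hour 2, so it starts at hour 2 and finishes at 2 + 6 = hour 8.
After P (finishes hour 8), Q can start at hour 8 and finishes at hour 9.

Working backward from the deadline:
To finish by hour 29, U (duration 3) must start no later than hour 26.
S feeds into U (must start by hour 26); so S must finish by hour 26 and therefore start by hour 21.
R feeds S (must start by hour 21); U (must start by hour 26). Taking the minimum, R must finish by hour 21 and start by 21 − 4 = hour 17.
Nothing follows T; the deadline of hour 29 is its only limit. It must start by 29 − 8 = hour 21.
For Q: R (must start by hour 17, minus 2-hour gap → hour 15); T (must start by hour 21); U (must start by hour 26). The most restrictive is hour 15; with a 1-hour duration, Q must start by hour 14.
So Q can start as early as hour 8 and as late as hour 14, giving 14 − 8 = 6 hours of slack.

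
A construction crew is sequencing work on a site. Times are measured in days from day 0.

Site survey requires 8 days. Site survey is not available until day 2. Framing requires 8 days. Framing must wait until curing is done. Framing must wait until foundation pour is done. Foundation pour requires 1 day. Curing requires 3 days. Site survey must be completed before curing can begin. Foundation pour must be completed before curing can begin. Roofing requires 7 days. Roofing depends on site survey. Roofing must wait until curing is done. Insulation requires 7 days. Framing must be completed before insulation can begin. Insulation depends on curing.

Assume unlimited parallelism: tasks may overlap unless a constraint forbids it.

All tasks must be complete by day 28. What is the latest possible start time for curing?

10

Insulation has no dependents, so it just needs to finish by day 28. Starting by 28 − 7 = day 21 achieves that.
Framing must finish before insulation (must start by day 21). With an 8-day duration, framing must start by 21 − 8 = day 13.
To finish by day 28, roofing (duration 7) must start no later than day 21.
Curing feeds framing (must start by day 13); roofing (must start by day 21); insulation (must start by day 21). Taking the minimum, curing must finish by day 13 and start by 13 − 3 = day 10.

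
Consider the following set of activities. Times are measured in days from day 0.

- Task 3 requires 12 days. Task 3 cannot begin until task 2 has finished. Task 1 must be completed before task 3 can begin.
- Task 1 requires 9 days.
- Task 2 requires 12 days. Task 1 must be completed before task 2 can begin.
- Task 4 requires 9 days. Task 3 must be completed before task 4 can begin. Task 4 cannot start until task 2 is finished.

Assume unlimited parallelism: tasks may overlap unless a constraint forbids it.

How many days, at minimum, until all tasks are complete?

Task 1 can start immediately at day 0; it finishes at day 9.
Task 2 cannot begin until task 1 (finishes day 9). It runs from day 9 to 9 + 12 = day 21.
Task 3 needs all of task 2 (finishes day 21); task 1 (finishes day 9). That puts its earliest start at day 21; it finishes at 21 + 12 = day 33.
For task 4: task 3 (finishes day 33); task 2 (finishes day 21). Taking the maximum gives a start of day 33, and it finishes at 33 + 9 = day 42.
All tasks are finished once the last one completes. Finish times: Task 1 at 9, Task 2 at 21, Task 3 at 33, Task 4 at 42. The latest is day 42.

42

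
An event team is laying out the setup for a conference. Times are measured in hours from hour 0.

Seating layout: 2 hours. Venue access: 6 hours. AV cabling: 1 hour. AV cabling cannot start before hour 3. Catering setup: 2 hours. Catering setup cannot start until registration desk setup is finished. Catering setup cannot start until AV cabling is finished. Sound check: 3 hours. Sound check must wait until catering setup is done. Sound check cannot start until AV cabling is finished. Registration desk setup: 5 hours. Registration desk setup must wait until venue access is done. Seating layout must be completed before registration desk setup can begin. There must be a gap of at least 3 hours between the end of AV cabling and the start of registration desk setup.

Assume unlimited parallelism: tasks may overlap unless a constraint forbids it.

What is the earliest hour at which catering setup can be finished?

Nothing blocks seating layout, so it runs from hour 0 to hour 2.
AV cabling waits on its own release at hour 3, so it starts at hour 3 and finishes at 3 + 1 = hour 4.
Venue access has no prerequisites, so it starts at hour 0 and finishes at hour 6.
Registration desk setup cannot start until venue access (finishes hour 6); seating layout (finishes hour 2); AV cabling (finishes hour 4, plus 3-hour gap → hour 7). The controlling bound is hour 7, so registration desk setup finishes at 7 + 5 = hour 12.
Catering setup needs all of registration desk setup (finishes hour 12); AV cabling (finishes hour 4). That puts its earliest start at hour 12; it finishes at 12 + 2 = hour 14.

14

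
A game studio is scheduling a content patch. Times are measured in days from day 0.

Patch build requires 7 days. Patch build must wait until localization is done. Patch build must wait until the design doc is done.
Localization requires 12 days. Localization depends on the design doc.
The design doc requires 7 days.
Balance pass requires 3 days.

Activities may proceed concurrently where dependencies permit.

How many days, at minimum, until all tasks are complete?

26

Nothing blocks balance pass, so it runs from day 0 to day 3.
The design doc can start immediately at day 0; it finishes at day 7.
Localization waits on the design doc (finishes day 7), so it starts at day 7 and finishes at 7 + 12 = day 19.
Patch build has to wait for localization (finishes day 19); the design doc (finishes day 7). The latest of these is day 19, so patch build runs day 19 to 19 + 7 = day 26.
All tasks are finished once the last one completes. Finish times: The design doc at 7, Balance pass at 3, Localization at 19, Patch build at 26. The latest is day 26.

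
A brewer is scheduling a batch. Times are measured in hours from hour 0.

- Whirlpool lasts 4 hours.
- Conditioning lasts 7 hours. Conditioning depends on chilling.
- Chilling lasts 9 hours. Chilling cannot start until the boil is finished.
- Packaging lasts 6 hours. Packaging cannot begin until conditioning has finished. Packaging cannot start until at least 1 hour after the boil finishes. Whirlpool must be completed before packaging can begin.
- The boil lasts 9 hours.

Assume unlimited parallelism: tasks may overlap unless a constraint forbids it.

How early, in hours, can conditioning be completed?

25

The boil can start immediately at hour 0; it finishes at hour 9.
Chilling waits on the boil (finishes hour 9), so it starts at hour 9 and finishes at 9 + 9 = hour 18.
After chilling (finishes hour 18), conditioning can start at hour 18 and finishes at hour 25.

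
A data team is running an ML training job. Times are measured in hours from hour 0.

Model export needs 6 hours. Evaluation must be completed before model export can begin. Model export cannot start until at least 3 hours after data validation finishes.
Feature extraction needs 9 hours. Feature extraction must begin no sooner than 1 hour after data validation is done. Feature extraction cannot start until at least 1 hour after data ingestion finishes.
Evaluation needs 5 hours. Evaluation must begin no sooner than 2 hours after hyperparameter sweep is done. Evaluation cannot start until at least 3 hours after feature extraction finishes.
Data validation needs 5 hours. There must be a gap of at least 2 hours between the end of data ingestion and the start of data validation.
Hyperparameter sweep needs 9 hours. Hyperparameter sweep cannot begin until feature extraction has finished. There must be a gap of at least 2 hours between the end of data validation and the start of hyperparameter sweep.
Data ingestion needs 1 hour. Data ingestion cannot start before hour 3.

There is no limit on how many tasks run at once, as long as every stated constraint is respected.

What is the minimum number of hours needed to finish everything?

Data ingestion cannot begin until its own release at hour 3. It runs from hour 3 to 3 + 1 = hour 4.
Data validation waits on data ingestion (finishes hour 4, plus 2-hour gap → hour 6), so it starts at hour 6 and finishes at 6 + 5 = hour 11.
Feature extraction needs all of data validation (finishes hour 11, plus 1-hour gap → hour 12); data ingestion (finishes hour 4, plus 1-hour gap → hour 5). That puts its earliest start at hour 12; it finishes at 12 + 9 = hour 21.
Hyperparameter sweep needs all of feature extraction (finishes hour 21); data validation (finishes hour 11, plus 2-hour gap → hour 13). That puts its earliest start at hour 21; it finishes at 21 + 9 = hour 30.
Evaluation cannot start until hyperparameter sweep (finishes hour 30, plus 2-hour gap → hour 32); feature extraction (finishes hour 21, plus 3-hour gap → hour 24). The controlling bound is hour 32, so evaluation finishes at 32 + 5 = hour 37.
For model export: evaluation (finishes hour 37); data validation (finishes hour 11, plus 3-hour gap → hour 14). Taking the maximum gives a start of hour 37, and it finishes at 37 + 6 = hour 43.
All tasks are finished once the last one completes. Finish times: Data ingestion at 4, Data validation at 11, Feature extraction at 21, Hyperparameter sweep at 30, Evaluation at 37, Model export at 43. The latest is hour 43.

43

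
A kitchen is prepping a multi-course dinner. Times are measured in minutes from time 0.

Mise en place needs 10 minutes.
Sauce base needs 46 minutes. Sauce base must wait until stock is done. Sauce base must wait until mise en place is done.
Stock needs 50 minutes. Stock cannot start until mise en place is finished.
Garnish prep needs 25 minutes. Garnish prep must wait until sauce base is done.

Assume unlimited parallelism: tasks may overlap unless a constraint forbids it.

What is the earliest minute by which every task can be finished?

131

Mise en place can start immediately at minute 0; it finishes at minute 10.
Stock cannot begin until mise en place (finishes minute 10). It runs from minute 10 to 10 + 50 = minute 60.
Sauce base cannot start until stock (finishes minute 60); mise en place (finishes minute 10). The controlling bound is minute 60, so sauce base finishes at 60 + 46 = minute 106.
After sauce base (finishes minute 106), garnish prep can start at minute 106 and finishes at minute 131.
All tasks are finished once the last one completes. Finish times: Mise en place at 10, Stock at 60, Sauce base at 106, Garnish prep at 131. The latest is minute 131.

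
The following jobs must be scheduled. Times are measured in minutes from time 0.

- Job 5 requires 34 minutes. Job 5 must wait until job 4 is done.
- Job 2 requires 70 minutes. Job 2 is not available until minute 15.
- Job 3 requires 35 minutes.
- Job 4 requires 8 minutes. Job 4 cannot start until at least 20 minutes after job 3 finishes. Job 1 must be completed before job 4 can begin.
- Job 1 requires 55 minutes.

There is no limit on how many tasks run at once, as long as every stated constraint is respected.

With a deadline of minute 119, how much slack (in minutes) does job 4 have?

22

Nothing blocks job 3, so it runs from minute 0 to minute 35.
Job 1 can start immediately at minute 0; it finishes at minute 55.
For job 4: job 3 (finishes minute 35, plus 20-minute gap → minute 55); job 1 (finishes minute 55). Taking the maximum gives a start of minute 55, and it finishes at 55 + 8 = minute 63.

Working backward from the deadline:
Nothing follows job 5; the deadline of minute 119 is its only limit. It must start by 119 − 34 = minute 85.
Job 4 has to be done before job 5 (must start by minute 85). That means finishing by minute 85, i.e. starting by 85 − 8 = minute 77.
So job 4 can start as early as minute 55 and as late as minute 77, giving 77 − 55 = 22 minutes of slack.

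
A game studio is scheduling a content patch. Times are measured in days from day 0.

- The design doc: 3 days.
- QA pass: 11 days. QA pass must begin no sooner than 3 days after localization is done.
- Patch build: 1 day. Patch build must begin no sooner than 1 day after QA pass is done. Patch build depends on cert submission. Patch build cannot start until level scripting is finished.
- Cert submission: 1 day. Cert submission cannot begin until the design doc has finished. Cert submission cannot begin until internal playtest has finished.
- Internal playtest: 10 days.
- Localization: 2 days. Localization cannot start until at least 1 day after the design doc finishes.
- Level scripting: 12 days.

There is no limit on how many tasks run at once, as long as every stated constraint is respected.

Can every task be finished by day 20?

No

Internal playtest can start immediately at day 0; it finishes at day 10.
Level scripting can start immediately at day 0; it finishes at day 12.
Nothing blocks the design doc, so it runs from day 0 to day 3.
For cert submission: the design doc (finishes day 3); internal playtest (finishes day 10). Taking the maximum gives a start of day 10, and it finishes at 10 + 1 = day 11.
After the design doc (finishes day 3, plus 1-day gap → day 4), localization can start at day 4 and finishes at day 6.
After localization (finishes day 6, plus 3-day gap → day 9), QA pass can start at day 9 and finishes at day 20.
For patch build: QA pass (finishes day 20, plus 1-day gap → day 21); cert submission (finishes day 11); level scripting (finishes day 12). Taking the maximum gives a start of day 21, and it finishes at 21 + 1 = day 22.
The earliest everything can be done is day 22, which is after the deadline of 20, so it is not possible.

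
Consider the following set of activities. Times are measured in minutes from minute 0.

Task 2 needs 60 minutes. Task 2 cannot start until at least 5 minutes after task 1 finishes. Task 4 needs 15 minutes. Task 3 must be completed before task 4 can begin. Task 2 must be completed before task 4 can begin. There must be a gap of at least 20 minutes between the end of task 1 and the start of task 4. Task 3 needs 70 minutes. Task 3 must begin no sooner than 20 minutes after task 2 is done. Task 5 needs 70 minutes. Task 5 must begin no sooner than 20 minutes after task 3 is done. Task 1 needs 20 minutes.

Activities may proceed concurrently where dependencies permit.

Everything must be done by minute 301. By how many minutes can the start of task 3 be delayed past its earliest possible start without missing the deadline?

Nothing blocks task 1, so it runs from minute 0 to minute 20.
Task 2 waits on task 1 (finishes minute 20, plus 5-minute gap → minute 25), so it starts at minute 25 and finishes at 25 + 60 = minute 85.
Task 3 cannot begin until task 2 (finishes minute 85, plus 20-minute gap → minute 105). It runs from minute 105 to 105 + 70 = minute 175.

Working backward from the deadline:
To finish by minute 301, task 4 (duration 15) must start no later than minute 286.
Task 5 must finish by minute 301; it takes 70 minutes, so it must start by 301 − 70 = minute 231.
Task 3 must finish in time for task 4 (must start by minute 286); task 5 (must start by minute 231, minus 20-minute gap → minute 211). The tightest is minute 211, so task 3 must start by 211 − 70 = minute 141.
So task 3 can start as early as minute 105 and as late as minute 141, giving 141 − 105 = 36 minutes of slack.

36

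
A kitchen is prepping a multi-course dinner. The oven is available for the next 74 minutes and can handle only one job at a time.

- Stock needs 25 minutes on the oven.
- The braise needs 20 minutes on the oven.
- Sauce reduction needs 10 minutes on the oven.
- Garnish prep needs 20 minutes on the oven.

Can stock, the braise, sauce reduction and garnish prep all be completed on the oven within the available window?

No

Running back to back, the jobs need 25 + 20 + 10 + 20 = 75 minutes on the oven.
Since 75 > 74, they cannot all fit.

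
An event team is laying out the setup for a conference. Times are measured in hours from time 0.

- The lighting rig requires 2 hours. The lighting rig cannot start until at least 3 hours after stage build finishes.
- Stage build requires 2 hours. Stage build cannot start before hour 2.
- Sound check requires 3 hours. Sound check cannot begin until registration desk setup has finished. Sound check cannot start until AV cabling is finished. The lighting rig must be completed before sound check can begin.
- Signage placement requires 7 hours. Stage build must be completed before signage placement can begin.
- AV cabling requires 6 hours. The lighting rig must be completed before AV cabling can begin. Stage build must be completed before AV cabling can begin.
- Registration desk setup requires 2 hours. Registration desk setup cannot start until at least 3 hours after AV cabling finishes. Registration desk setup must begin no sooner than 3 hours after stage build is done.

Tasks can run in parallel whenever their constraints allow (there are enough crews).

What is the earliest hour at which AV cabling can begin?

9

Stage build cannot begin until its own release at hour 2. It runs from hour 2 to 2 + 2 = hour 4.
After stage build (finishes hour 4, plus 3-hour gap → hour 7), the lighting rig can start at hour 7 and finishes at hour 9.
AV cabling waits on the lighting rig (finishes hour 9); stage build (finishes hour 4). The latest of these is hour 9, which is the earliest AV cabling can start.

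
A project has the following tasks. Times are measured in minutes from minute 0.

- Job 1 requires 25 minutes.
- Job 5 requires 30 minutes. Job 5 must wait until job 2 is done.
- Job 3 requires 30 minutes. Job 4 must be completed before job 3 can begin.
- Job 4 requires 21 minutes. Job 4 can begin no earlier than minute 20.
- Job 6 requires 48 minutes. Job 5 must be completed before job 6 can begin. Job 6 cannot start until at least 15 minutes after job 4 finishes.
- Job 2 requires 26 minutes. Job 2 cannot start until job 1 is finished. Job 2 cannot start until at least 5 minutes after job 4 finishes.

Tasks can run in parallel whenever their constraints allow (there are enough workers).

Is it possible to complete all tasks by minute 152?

Yes

Job 4 waits on its own release at minute 20, so it starts at minute 20 and finishes at 20 + 21 = minute 41.
Job 3 waits on job 4 (finishes minute 41), so it starts at minute 41 and finishes at 41 + 30 = minute 71.
Job 1 can start immediately at minute 0; it finishes at minute 25.
Job 2 cannot start until job 1 (finishes minute 25); job 4 (finishes minute 41, plus 5-minute gap → minute 46). The controlling bound is minute 46, so job 2 finishes at 46 + 26 = minute 72.
Job 5 waits on job 2 (finishes minute 72), so it starts at minute 72 and finishes at 72 + 30 = minute 102.
For job 6: job 5 (finishes minute 102); job 4 (finishes minute 41, plus 15-minute gap → minute 56). Taking the maximum gives a start of minute 102, and it finishes at 102 + 48 = minute 150.
Every task is finished by minute 150, which is no later than the deadline of 152, so the schedule is feasible.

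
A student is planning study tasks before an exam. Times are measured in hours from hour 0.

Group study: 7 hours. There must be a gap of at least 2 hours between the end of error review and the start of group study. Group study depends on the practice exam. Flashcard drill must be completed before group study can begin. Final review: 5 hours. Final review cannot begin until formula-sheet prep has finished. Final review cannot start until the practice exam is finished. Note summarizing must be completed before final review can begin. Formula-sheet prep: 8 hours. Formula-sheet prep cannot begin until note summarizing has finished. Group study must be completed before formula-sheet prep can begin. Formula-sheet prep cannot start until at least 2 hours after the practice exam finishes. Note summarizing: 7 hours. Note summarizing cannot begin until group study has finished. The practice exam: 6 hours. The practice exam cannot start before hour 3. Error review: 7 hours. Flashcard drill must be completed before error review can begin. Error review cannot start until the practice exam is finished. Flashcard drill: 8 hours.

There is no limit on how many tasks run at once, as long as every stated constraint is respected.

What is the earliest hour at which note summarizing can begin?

25

The practice exam waits on its own release at hour 3, so it starts at hour 3 and finishes at 3 + 6 = hour 9.
Nothing blocks flashcard drill, so it runs from hour 0 to hour 8.
For error review: flashcard drill (finishes hour 8); the practice exam (finishes hour 9). Taking the maximum gives a start of hour 9, and it finishes at 9 + 7 = hour 16.
Group study has to wait for error review (finishes hour 16, plus 2-hour gap → hour 18); the practice exam (finishes hour 9); flashcard drill (finishes hour 8). The latest of these is hour 18, so group study runs hour 18 to 18 + 7 = hour 25.
Note summarizing waits on group study (finishes hour 25), so the earliest it can start is hour 25.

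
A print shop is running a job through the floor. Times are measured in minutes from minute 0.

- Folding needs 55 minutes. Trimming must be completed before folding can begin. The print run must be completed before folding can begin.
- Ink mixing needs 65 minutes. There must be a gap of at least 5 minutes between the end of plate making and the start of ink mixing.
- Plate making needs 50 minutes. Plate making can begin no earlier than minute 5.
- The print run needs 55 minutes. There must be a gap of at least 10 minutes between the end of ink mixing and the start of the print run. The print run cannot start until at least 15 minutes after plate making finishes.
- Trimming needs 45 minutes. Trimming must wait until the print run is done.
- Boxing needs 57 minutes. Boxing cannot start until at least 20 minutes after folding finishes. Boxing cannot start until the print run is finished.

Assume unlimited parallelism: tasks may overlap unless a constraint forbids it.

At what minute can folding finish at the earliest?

290

Plate making cannot begin until its own release at minute 5. It runs from minute 5 to 5 + 50 = minute 55.
After plate making (finishes minute 55, plus 5-minute gap → minute 60), ink mixing can start at minute 60 and finishes at minute 125.
The print run needs all of ink mixing (finishes minute 125, plus 10-minute gap → minute 135); plate making (finishes minute 55, plus 15-minute gap → minute 70). That puts its earliest start at minute 135; it finishes at 135 + 55 = minute 190.
Trimming waits on the print run (finishes minute 190), so it starts at minute 190 and finishes at 190 + 45 = minute 235.
For folding: trimming (finishes minute 235); the print run (finishes minute 190). Taking the maximum gives a start of minute 235, and it finishes at 235 + 55 = minute 290.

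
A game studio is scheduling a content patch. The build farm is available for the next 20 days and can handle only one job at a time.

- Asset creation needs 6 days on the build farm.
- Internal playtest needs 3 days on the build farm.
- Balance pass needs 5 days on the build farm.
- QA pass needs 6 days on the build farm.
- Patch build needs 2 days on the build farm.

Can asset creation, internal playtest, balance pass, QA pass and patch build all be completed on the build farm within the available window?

Running back to back, the jobs need 6 + 3 + 5 + 6 + 2 = 22 days on the build farm.
Since 22 > 20, they cannot all fit.

No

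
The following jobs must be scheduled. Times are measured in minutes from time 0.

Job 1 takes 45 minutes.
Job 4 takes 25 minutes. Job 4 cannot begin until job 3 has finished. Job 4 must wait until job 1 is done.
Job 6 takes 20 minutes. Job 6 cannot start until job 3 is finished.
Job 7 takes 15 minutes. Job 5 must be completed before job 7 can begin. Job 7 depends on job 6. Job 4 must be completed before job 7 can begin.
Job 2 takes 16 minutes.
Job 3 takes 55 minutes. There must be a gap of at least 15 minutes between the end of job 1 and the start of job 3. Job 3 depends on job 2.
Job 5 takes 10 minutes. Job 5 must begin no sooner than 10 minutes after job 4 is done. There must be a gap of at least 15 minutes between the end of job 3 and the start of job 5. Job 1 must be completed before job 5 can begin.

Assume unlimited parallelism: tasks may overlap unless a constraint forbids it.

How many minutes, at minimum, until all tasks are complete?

Job 2 has no prerequisites, so it starts at minute 0 and finishes at minute 16.
Nothing blocks job 1, so it runs from minute 0 to minute 45.
Job 3 cannot start until job 1 (finishes minute 45, plus 15-minute gap → minute 60); job 2 (finishes minute 16). The controlling bound is minute 60, so job 3 finishes at 60 + 55 = minute 115.
Job 6 waits on job 3 (finishes minute 115), so it starts at minute 115 and finishes at 115 + 20 = minute 135.
Job 4 cannot start until job 3 (finishes minute 115); job 1 (finishes minute 45). The controlling bound is minute 115, so job 4 finishes at 115 + 25 = minute 140.
For job 5: job 4 (finishes minute 140, plus 10-minute gap → minute 150); job 3 (finishes minute 115, plus 15-minute gap → minute 130); job 1 (finishes minute 45). Taking the maximum gives a start of minute 150, and it finishes at 150 + 10 = minute 160.
Job 7 needs all of job 5 (finishes minute 160); job 6 (finishes minute 135); job 4 (finishes minute 140). That puts its earliest start at minute 160; it finishes at 160 + 15 = minute 175.
All tasks are finished once the last one completes. Finish times: Job 1 at 45, Job 2 at 16, Job 3 at 115, Job 4 at 140, Job 5 at 160, Job 6 at 135, Job 7 at 175. The latest is minute 175.

175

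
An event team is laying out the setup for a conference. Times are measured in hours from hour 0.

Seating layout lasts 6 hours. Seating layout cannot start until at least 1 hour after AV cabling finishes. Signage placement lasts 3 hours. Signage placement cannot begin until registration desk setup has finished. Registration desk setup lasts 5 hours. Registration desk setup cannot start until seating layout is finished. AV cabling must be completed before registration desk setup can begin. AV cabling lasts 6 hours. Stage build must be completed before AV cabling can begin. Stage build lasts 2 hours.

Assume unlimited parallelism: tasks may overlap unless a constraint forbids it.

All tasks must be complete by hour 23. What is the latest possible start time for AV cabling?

To finish by hour 23, signage placement (duration 3) must start no later than hour 20.
Registration desk setup has to be done before signage placement (must start by hour 20). That means finishing by hour 20, i.e. starting by 20 − 5 = hour 15.
Seating layout must finish before registration desk setup (must start by hour 15). With a 6-hour duration, seating layout must start by 15 − 6 = hour 9.
For AV cabling: seating layout (must start by hour 9, minus 1-hour gap → hour 8); registration desk setup (must start by hour 15). The most restrictive is hour 8; with a 6-hour duration, AV cabling must start by hour 2.

2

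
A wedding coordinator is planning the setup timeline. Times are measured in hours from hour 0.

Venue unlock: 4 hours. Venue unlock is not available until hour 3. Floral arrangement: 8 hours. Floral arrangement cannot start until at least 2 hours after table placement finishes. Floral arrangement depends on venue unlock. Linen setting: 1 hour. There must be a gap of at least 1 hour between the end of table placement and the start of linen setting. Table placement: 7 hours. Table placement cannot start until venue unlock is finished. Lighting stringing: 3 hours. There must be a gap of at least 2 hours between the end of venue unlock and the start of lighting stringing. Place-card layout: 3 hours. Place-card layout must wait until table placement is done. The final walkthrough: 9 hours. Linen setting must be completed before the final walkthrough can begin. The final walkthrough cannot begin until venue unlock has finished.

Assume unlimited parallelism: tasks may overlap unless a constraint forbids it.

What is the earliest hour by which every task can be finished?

Venue unlock cannot begin until its own release at hour 3. It runs from hour 3 to 3 + 4 = hour 7.
After venue unlock (finishes hour 7, plus 2-hour gap → hour 9), lighting stringing can start at hour 9 and finishes at hour 12.
Table placement waits on venue unlock (finishes hour 7), so it starts at hour 7 and finishes at 7 + 7 = hour 14.
Place-card layout cannot begin until table placement (finishes hour 14). It runs from hour 14 to 14 + 3 = hour 17.
Floral arrangement has to wait for table placement (finishes hour 14, plus 2-hour gap → hour 16); venue unlock (finishes hour 7). The latest of these is hour 16, so floral arrangement runs hour 16 to 16 + 8 = hour 24.
Linen setting cannot begin until table placement (finishes hour 14, plus 1-hour gap → hour 15). It runs from hour 15 to 15 + 1 = hour 16.
The final walkthrough needs all of linen setting (finishes hour 16); venue unlock (finishes hour 7). That puts its earliest start at hour 16; it finishes at 16 + 9 = hour 25.
All tasks are finished once the last one completes. Finish times: Venue unlock at 7, Table placement at 14, Linen setting at 16, Floral arrangement at 24, Lighting stringing at 12, Place-card layout at 17, The final walkthrough at 25. The latest is hour 25.

25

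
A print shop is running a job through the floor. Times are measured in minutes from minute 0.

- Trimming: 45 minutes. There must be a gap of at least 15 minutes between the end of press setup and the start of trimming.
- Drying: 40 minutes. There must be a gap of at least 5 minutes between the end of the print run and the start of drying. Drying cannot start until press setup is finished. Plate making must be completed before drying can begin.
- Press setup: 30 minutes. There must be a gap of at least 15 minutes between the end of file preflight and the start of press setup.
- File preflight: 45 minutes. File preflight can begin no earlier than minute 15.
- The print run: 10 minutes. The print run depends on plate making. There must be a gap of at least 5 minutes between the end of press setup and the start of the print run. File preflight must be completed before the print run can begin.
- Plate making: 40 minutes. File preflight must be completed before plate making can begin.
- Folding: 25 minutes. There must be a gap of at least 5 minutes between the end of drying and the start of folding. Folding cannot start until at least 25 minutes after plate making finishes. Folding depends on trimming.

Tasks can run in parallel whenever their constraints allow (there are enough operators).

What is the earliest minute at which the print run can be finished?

File preflight waits on its own release at minute 15, so it starts at minute 15 and finishes at 15 + 45 = minute 60.
Press setup cannot begin until file preflight (finishes minute 60, plus 15-minute gap → minute 75). It runs from minute 75 to 75 + 30 = minute 105.
Plate making waits on file preflight (finishes minute 60), so it starts at minute 60 and finishes at 60 + 40 = minute 100.
The print run cannot start until plate making (finishes minute 100); press setup (finishes minute 105, plus 5-minute gap → minute 110); file preflight (finishes minute 60). The controlling bound is minute 110, so the print run finishes at 110 + 10 = minute 120.

120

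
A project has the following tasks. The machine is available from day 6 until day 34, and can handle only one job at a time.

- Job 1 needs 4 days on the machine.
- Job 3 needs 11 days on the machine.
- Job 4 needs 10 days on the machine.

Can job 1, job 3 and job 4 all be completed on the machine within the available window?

The machine window is 34 − 6 = 28 days.
Running back to back, the jobs need 4 + 11 + 10 = 25 days on the machine.
Since 25 ≤ 28, they fit within the window.

Yes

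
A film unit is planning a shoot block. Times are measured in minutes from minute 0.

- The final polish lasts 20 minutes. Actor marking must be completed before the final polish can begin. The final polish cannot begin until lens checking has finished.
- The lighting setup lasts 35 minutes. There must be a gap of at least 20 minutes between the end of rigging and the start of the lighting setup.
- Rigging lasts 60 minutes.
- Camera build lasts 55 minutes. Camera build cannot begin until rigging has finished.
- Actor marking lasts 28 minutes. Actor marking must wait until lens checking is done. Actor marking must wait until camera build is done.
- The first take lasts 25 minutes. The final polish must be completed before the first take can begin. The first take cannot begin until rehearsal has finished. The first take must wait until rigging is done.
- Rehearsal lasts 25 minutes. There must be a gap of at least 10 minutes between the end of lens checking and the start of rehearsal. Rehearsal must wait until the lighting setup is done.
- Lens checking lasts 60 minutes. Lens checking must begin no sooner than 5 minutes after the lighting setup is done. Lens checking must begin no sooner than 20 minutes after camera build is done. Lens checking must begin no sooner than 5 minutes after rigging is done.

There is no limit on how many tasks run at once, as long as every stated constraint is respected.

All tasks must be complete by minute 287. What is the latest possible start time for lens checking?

154

To finish by minute 287, the first take (duration 25) must start no later than minute 262.
The final polish has to be done before the first take (must start by minute 262). That means finishing by minute 262, i.e. starting by 262 − 20 = minute 242.
Actor marking has to be done before the final polish (must start by minute 242). That means finishing by minute 242, i.e. starting by 242 − 28 = minute 214.
Rehearsal feeds into the first take (must start by minute 262); so rehearsal must finish by minute 262 and therefore start by minute 237.
Lens checking feeds actor marking (must start by minute 214); rehearsal (must start by minute 237, minus 10-minute gap → minute 227); the final polish (must start by minute 242). Taking the minimum, lens checking must finish by minute 214 and start by 214 − 60 = minute 154.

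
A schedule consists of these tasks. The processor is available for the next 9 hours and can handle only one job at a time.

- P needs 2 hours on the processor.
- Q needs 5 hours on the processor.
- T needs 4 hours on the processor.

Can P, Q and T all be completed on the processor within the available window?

Running back to back, the jobs need 2 + 5 + 4 = 11 hours on the processor.
Since 11 > 9, they cannot all fit.

No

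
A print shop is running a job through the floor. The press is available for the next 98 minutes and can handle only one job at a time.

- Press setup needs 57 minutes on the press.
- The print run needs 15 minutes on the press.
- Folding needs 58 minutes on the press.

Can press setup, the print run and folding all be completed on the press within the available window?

No

Running back to back, the jobs need 57 + 15 + 58 = 130 minutes on the press.
Since 130 > 98, they cannot all fit.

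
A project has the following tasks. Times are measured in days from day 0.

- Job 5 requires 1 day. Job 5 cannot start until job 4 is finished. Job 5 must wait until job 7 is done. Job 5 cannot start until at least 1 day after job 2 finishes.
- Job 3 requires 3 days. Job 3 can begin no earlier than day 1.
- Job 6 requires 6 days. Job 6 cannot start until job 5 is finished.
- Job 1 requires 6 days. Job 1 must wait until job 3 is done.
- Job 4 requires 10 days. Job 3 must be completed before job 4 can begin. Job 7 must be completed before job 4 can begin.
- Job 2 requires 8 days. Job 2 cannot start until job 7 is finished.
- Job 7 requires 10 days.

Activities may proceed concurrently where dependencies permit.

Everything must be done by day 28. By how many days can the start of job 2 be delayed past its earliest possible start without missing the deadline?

Job 7 has no prerequisites, so it starts at day 0 and finishes at day 10.
Job 2 waits on job 7 (finishes day 10), so it starts at day 10 and finishes at 10 + 8 = day 18.

Working backward from the deadline:
Job 6 has no dependents, so it just needs to finish by day 28. Starting by 28 − 6 = day 22 achieves that.
Job 5 has to be done before job 6 (must start by day 22). That means finishing by day 22, i.e. starting by 22 − 1 = day 21.
Job 2 must finish before job 5 (must start by day 21, minus 1-day gap → day 20). With an 8-day duration, job 2 must start by 20 − 8 = day 12.
So job 2 can start as early as day 10 and as late as day 12, giving 12 − 10 = 2 days of slack.

2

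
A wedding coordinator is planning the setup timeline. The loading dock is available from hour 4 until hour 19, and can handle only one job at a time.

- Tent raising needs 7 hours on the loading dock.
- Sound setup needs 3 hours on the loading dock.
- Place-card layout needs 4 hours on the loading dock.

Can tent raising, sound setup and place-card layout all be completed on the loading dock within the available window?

Yes

The loading dock window is 19 − 4 = 15 hours.
Running back to back, the jobs need 7 + 3 + 4 = 14 hours on the loading dock.
Since 14 ≤ 15, they fit within the window.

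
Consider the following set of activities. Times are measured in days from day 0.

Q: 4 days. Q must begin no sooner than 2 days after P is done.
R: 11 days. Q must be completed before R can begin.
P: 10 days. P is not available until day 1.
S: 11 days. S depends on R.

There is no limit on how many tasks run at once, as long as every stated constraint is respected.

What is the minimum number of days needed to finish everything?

39

P waits on its own release at day 1, so it starts at day 1 and finishes at 1 + 10 = day 11.
Q cannot begin until P (finishes day 11, plus 2-day gap → day 13). It runs from day 13 to 13 + 4 = day 17.
R cannot begin until Q (finishes day 17). It runs from day 17 to 17 + 11 = day 28.
S waits on R (finishes day 28), so it starts at day 28 and finishes at 28 + 11 = day 39.
All tasks are finished once the last one completes. Finish times: P at 11, Q at 17, R at 28, S at 39. The latest is day 39.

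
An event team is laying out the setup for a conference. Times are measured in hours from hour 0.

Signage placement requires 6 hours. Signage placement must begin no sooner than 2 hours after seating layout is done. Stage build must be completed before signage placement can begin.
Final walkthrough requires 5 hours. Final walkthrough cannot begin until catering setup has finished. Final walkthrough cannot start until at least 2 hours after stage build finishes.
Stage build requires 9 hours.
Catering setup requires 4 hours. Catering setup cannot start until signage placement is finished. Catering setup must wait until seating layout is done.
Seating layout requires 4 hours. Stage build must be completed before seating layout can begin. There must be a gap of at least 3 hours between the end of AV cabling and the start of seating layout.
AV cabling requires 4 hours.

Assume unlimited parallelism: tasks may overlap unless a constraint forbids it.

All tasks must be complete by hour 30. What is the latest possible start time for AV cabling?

Final walkthrough has no dependents, so it just needs to finish by hour 30. Starting by 30 − 5 = hour 25 achieves that.
Catering setup has to be done before final walkthrough (must start by hour 25). That means finishing by hour 25, i.e. starting by 25 − 4 = hour 21.
Signage placement must finish before catering setup (must start by hour 21). With a 6-hour duration, signage placement must start by 21 − 6 = hour 15.
Seating layout must finish in time for signage placement (must start by hour 15, minus 2-hour gap → hour 13); catering setup (must start by hour 21). The tightest is hour 13, so seating layout must start by 13 − 4 = hour 9.
Since seating layout (must start by hour 9, minus 3-hour gap → hour 6) depends on it, AV cabling must finish by hour 6. Backing off its 4-hour duration gives a latest start of hour 2.

2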